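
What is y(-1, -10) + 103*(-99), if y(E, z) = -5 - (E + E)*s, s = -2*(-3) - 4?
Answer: -10198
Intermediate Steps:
s = 2 (s = 6 - 4 = 2)
y(E, z) = -5 - 4*E (y(E, z) = -5 - (E + E)*2 = -5 - 2*E*2 = -5 - 4*E)
y(-1, -10) + 103*(-99) = (-5 - 4*(-1)) + 103*(-99) = (-5 + 4) - 10197 = -1 - 10197 = -10198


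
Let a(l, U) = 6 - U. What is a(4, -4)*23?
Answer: 230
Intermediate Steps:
a(4, -4)*23 = (6 - 1*(-4))*23 = (6 + 4)*23 = 10*23 = 230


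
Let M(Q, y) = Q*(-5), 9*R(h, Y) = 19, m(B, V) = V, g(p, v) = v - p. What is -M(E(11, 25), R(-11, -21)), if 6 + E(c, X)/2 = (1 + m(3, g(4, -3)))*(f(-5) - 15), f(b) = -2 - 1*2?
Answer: 1080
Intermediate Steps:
f(b) = -4 (f(b) = -2 - 2 = -4)
E(c, X) = 216 (E(c, X) = -12 + 2*((1 + (-3 - 1*4))*(-4 - 15)) = -12 + 2*((1 + (-3 - 4))*(-19)) = -12 + 2*((1 - 7)*(-19)) = -12 + 2*(-6*(-19)) = -12 + 2*114 = -12 + 228 = 216)
R(h, Y) = 19/9 (R(h, Y) = (⅑)*19 = 19/9)
M(Q, y) = -5*Q
-M(E(11, 25), R(-11, -21)) = -(-5)*216 = -1*(-1080) = 1080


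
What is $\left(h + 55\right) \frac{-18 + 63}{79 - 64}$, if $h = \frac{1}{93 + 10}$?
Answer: $\frac{16998}{103} \approx 165.03$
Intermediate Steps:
$h = \frac{1}{103} \approx 0.0097087$
$\left(h + 55\right) \frac{-18 + 63}{79 - 64} = \left(\frac{1}{103} + 55\right) \frac{-18 + 63}{79 - 64} = \frac{5666 \cdot \frac{45}{15}}{103} = \frac{5666 \cdot 45 \cdot \frac{1}{15}}{103} = \frac{5666}{103} \cdot 3 = \frac{16998}{103}$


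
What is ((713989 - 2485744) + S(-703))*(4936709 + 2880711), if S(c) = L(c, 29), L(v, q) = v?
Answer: -13856048618360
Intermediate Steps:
S(c) = c
((713989 - 2485744) + S(-703))*(4936709 + 2880711) = ((713989 - 2485744) - 703)*(4936709 + 2880711) = (-1771755 - 703)*7817420 = -1772458*7817420 = -13856048618360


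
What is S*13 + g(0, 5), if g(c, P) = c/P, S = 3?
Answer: 39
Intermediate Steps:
S*13 + g(0, 5) = 3*13 + 0/5 = 39 + 0*(1/5) = 39 + 0 = 39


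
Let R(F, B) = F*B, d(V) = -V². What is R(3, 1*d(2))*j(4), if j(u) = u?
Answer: -48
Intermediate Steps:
R(F, B) = B*F
R(3, 1*d(2))*j(4) = ((1*(-1*2²))*3)*4 = ((1*(-1*4))*3)*4 = ((1*(-4))*3)*4 = -4*3*4 = -12*4 = -48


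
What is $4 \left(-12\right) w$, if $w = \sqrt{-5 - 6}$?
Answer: $- 48 i \sqrt{11} \approx - 159.2 i$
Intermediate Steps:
$w = i \sqrt{11}$ ($w = \sqrt{-11} = i \sqrt{11} \approx 3.3166 i$)
$4 \left(-12\right) w = 4 \left(-12\right) i \sqrt{11} = - 48 i \sqrt{11}$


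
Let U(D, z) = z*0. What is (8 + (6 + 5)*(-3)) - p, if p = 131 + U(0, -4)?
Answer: -156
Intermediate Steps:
U(D, z) = 0
p = 131 (p = 131 + 0 = 131)
(8 + (6 + 5)*(-3)) - p = (8 + (6 + 5)*(-3)) - 1*131 = (8 + 11*(-3)) - 131 = (8 - 33) - 131 = -25 - 131 = -156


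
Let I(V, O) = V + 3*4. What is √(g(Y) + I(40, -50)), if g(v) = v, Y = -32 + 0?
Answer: 2*√5 ≈ 4.4721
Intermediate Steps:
I(V, O) = 12 + V (I(V, O) = V + 12 = 12 + V)
Y = -32
√(g(Y) + I(40, -50)) = √(-32 + (12 + 40)) = √(-32 + 52) = √20 = 2*√5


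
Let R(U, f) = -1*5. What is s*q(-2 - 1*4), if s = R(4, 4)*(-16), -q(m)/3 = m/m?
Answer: -240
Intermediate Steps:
q(m) = -3 (q(m) = -3*m/m = -3*1 = -3)
R(U, f) = -5
s = 80 (s = -5*(-16) = 80)
s*q(-2 - 1*4) = 80*(-3) = -240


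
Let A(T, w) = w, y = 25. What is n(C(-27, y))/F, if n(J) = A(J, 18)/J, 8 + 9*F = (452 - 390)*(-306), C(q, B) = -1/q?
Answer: -2187/9490 ≈ -0.23045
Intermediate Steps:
F = -18980/9 (F = -8/9 + ((452 - 390)*(-306))/9 = -8/9 + (62*(-306))/9 = -8/9 + (1/9)*(-18972) = -8/9 - 2108 = -18980/9 ≈ -2108.9)
n(J) = 18/J
n(C(-27, y))/F = (18/((-1/(-27))))/(-18980/9) = (18/((-1*(-1/27))))*(-9/18980) = (18/(1/27))*(-9/18980) = (18*27)*(-9/18980) = 486*(-9/18980) = -2187/9490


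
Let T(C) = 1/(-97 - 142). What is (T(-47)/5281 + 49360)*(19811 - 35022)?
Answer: -947647859083429/1262159 ≈ -7.5082e+8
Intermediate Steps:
T(C) = -1/239 (T(C) = 1/(-239) = -1/239)
(T(-47)/5281 + 49360)*(19811 - 35022) = (-1/239/5281 + 49360)*(19811 - 35022) = (-1/239*1/5281 + 49360)*(-15211) = (-1/1262159 + 49360)*(-15211) = (62300168239/1262159)*(-15211) = -947647859083429/1262159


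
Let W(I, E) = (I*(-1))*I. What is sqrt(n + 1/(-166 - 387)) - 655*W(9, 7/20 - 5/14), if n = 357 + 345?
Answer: 53055 + sqrt(214677365)/553 ≈ 53082.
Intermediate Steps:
n = 702
W(I, E) = -I**2 (W(I, E) = (-I)*I = -I**2)
sqrt(n + 1/(-166 - 387)) - 655*W(9, 7/20 - 5/14) = sqrt(702 + 1/(-166 - 387)) - (-655)*9**2 = sqrt(702 + 1/(-553)) - (-655)*81 = sqrt(702 - 1/553) - 655*(-81) = sqrt(388205/553) + 53055 = sqrt(214677365)/553 + 53055 = 53055 + sqrt(214677365)/553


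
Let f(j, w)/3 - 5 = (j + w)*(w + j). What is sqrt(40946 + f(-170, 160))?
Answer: 11*sqrt(341) ≈ 203.13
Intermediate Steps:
f(j, w) = 15 + 3*(j + w)**2 (f(j, w) = 15 + 3*((j + w)*(w + j)) = 15 + 3*((j + w)*(j + w)) = 15 + 3*(j + w)**2)
sqrt(40946 + f(-170, 160)) = sqrt(40946 + (15 + 3*(-170 + 160)**2)) = sqrt(40946 + (15 + 3*(-10)**2)) = sqrt(40946 + (15 + 3*100)) = sqrt(40946 + (15 + 300)) = sqrt(40946 + 315) = sqrt(41261) = 11*sqrt(341)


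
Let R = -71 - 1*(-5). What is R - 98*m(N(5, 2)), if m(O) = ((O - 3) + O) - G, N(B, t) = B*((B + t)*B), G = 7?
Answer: -33386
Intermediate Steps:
N(B, t) = B²*(B + t) (N(B, t) = B*(B*(B + t)) = B²*(B + t))
m(O) = -10 + 2*O (m(O) = ((O - 3) + O) - 1*7 = ((-3 + O) + O) - 7 = (-3 + 2*O) - 7 = -10 + 2*O)
R = -66 (R = -71 + 5 = -66)
R - 98*m(N(5, 2)) = -66 - 98*(-10 + 2*(5²*(5 + 2))) = -66 - 98*(-10 + 2*(25*7)) = -66 - 98*(-10 + 2*175) = -66 - 98*(-10 + 350) = -66 - 98*340 = -66 - 33320 = -33386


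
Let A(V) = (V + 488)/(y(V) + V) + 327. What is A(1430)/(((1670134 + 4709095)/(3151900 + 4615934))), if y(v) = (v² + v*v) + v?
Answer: 866308811891291/2175667946595 ≈ 398.18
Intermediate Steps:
y(v) = v + 2*v² (y(v) = (v² + v²) + v = 2*v² + v = v + 2*v²)
A(V) = 327 + (488 + V)/(V + V*(1 + 2*V)) (A(V) = (V + 488)/(V*(1 + 2*V) + V) + 327 = (488 + V)/(V + V*(1 + 2*V)) + 327 = 327 + (488 + V)/(V + V*(1 + 2*V)))
A(1430)/(((1670134 + 4709095)/(3151900 + 4615934))) = ((½)*(488 + 654*1430² + 655*1430)/(1430*(1 + 1430)))/(((1670134 + 4709095)/(3151900 + 4615934))) = ((½)*(1/1430)*(488 + 654*2044900 + 936650)/1431)/((6379229/7767834)) = ((½)*(1/1430)*(1/1431)*(488 + 1337364600 + 936650))/((6379229*(1/7767834))) = ((½)*(1/1430)*(1/1431)*1338301738)/(6379229/7767834) = (669150869/2046330)*(7767834/6379229) = 866308811891291/2175667946595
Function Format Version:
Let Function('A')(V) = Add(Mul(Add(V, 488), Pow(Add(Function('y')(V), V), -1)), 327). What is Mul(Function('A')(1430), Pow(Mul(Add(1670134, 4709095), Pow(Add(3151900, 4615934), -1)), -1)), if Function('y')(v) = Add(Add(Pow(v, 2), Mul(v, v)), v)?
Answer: Rational(866308811891291, 2175667946595) ≈ 398.18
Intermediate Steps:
Function('y')(v) = Add(v, Mul(2, Pow(v, 2))) (Function('y')(v) = Add(Add(Pow(v, 2), Pow(v, 2)), v) = Add(Mul(2, Pow(v, 2)), v) = Add(v, Mul(2, Pow(v, 2))))
Function('A')(V) = Add(327, Mul(Pow(Add(V, Mul(V, Add(1, Mul(2, V)))), -1), Add(488, V))) (Function('A')(V) = Add(Mul(Add(V, 488), Pow(Add(Mul(V, Add(1, Mul(2, V))), V), -1)), 327) = Add(Mul(Add(488, V), Pow(Add(V, Mul(V, Add(1, Mul(2, V)))), -1)), 327) = Add(Mul(Pow(Add(V, Mul(V, Add(1, Mul(2, V)))), -1), Add(488, V)), 327) = Add(327, Mul(Pow(Add(V, Mul(V, Add(1, Mul(2, V)))), -1), Add(488, V))))
Mul(Function('A')(1430), Pow(Mul(Add(1670134, 4709095), Pow(Add(3151900, 4615934), -1)), -1)) = Mul(Mul(Rational(1, 2), Pow(1430, -1), Pow(Add(1, 1430), -1), Add(488, Mul(654, Pow(1430, 2)), Mul(655, 1430))), Pow(Mul(Add(1670134, 4709095), Pow(Add(3151900, 4615934), -1)), -1)) = Mul(Mul(Rational(1, 2), Rational(1, 1430), Pow(1431, -1), Add(488, Mul(654, 2044900), 936650)), Pow(Mul(6379229, Pow(7767834, -1)), -1)) = Mul(Mul(Rational(1, 2), Rational(1, 1430), Rational(1, 1431), Add(488, 1337364600, 936650)), Pow(Mul(6379229, Rational(1, 7767834)), -1)) = Mul(Mul(Rational(1, 2), Rational(1, 1430), Rational(1, 1431), 1338301738), Pow(Rational(6379229, 7767834), -1)) = Mul(Rational(669150869, 2046330), Rational(7767834, 6379229)) = Rational(866308811891291, 2175667946595)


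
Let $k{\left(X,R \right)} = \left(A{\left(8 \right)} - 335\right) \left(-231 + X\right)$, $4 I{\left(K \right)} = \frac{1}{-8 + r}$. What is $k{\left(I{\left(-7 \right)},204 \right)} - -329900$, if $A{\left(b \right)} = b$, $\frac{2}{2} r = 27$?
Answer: $\frac{30812885}{76} \approx 4.0543 \cdot 10^{5}$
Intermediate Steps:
$r = 27$
$I{\left(K \right)} = \frac{1}{76}$ ($I{\left(K \right)} = \frac{1}{4 \left(-8 + 27\right)} = \frac{1}{4 \cdot 19} = \frac{1}{4} \cdot \frac{1}{19} = \frac{1}{76}$)
$k{\left(X,R \right)} = 75537 - 327 X$ ($k{\left(X,R \right)} = \left(8 - 335\right) \left(-231 + X\right) = - 327 \left(-231 + X\right) = 75537 - 327 X$)
$k{\left(I{\left(-7 \right)},204 \right)} - -329900 = \left(75537 - \frac{327}{76}\right) - -329900 = \left(75537 - \frac{327}{76}\right) + 329900 = \frac{5740485}{76} + 329900 = \frac{30812885}{76}$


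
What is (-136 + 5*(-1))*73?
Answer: -10293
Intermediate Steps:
(-136 + 5*(-1))*73 = (-136 - 5)*73 = -141*73 = -10293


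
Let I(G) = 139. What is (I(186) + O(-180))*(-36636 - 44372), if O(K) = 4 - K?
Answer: -26165584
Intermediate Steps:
(I(186) + O(-180))*(-36636 - 44372) = (139 + (4 - 1*(-180)))*(-36636 - 44372) = (139 + (4 + 180))*(-81008) = (139 + 184)*(-81008) = 323*(-81008) = -26165584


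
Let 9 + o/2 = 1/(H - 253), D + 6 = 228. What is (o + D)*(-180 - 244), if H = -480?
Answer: -63400720/733 ≈ -86495.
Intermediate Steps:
D = 222 (D = -6 + 228 = 222)
o = -13196/733 (o = -18 + 2/(-480 - 253) = -18 + 2/(-733) = -18 + 2*(-1/733) = -18 - 2/733 = -13196/733 ≈ -18.003)
(o + D)*(-180 - 244) = (-13196/733 + 222)*(-180 - 244) = (149530/733)*(-424) = -63400720/733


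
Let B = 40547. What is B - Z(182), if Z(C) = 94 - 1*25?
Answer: 40478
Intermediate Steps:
Z(C) = 69 (Z(C) = 94 - 25 = 69)
B - Z(182) = 40547 - 1*69 = 40547 - 69 = 40478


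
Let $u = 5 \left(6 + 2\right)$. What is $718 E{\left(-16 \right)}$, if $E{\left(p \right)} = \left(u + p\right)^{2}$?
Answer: $413568$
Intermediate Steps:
$u = 40$ ($u = 5 \cdot 8 = 40$)
$E{\left(p \right)} = \left(40 + p\right)^{2}$
$718 E{\left(-16 \right)} = 718 \left(40 - 16\right)^{2} = 718 \cdot 24^{2} = 718 \cdot 576 = 413568$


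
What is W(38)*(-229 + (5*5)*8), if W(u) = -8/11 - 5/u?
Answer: 10411/418 ≈ 24.907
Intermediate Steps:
W(u) = -8/11 - 5/u (W(u) = -8*1/11 - 5/u = -8/11 - 5/u)
W(38)*(-229 + (5*5)*8) = (-8/11 - 5/38)*(-229 + (5*5)*8) = (-8/11 - 5*1/38)*(-229 + 25*8) = (-8/11 - 5/38)*(-229 + 200) = -359/418*(-29) = 10411/418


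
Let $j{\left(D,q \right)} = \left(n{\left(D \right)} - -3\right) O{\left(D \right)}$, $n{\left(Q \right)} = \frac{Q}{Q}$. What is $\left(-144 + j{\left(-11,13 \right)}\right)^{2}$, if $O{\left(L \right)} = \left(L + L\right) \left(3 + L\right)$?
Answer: $313600$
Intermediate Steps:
$O{\left(L \right)} = 2 L \left(3 + L\right)$
$n{\left(Q \right)} = 1$
$j{\left(D,q \right)} = 8 D \left(3 + D\right)$ ($j{\left(D,q \right)} = \left(1 - -3\right) 2 D \left(3 + D\right) = \left(1 + 3\right) 2 D \left(3 + D\right) = 4 \cdot 2 D \left(3 + D\right) = 8 D \left(3 + D\right)$)
$\left(-144 + j{\left(-11,13 \right)}\right)^{2} = \left(-144 + 8 \left(-11\right) \left(3 - 11\right)\right)^{2} = \left(-144 + 8 \left(-11\right) \left(-8\right)\right)^{2} = \left(-144 + 704\right)^{2} = 560^{2} = 313600$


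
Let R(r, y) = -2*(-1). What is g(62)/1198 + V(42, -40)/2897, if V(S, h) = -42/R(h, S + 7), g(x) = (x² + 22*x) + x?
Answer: 7621016/1735303 ≈ 4.3917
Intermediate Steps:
R(r, y) = 2
g(x) = x² + 23*x
V(S, h) = -21 (V(S, h) = -42/2 = -42*½ = -21)
g(62)/1198 + V(42, -40)/2897 = (62*(23 + 62))/1198 - 21/2897 = (62*85)*(1/1198) - 21*1/2897 = 5270*(1/1198) - 21/2897 = 2635/599 - 21/2897 = 7621016/1735303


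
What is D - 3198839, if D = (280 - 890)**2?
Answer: -2826739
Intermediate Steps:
D = 372100 (D = (-610)**2 = 372100)
D - 3198839 = 372100 - 3198839 = -2826739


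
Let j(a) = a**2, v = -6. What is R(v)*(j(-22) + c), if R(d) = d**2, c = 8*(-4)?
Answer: 16272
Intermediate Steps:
c = -32
R(v)*(j(-22) + c) = (-6)**2*((-22)**2 - 32) = 36*(484 - 32) = 36*452 = 16272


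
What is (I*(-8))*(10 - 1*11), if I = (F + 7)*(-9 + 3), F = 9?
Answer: -768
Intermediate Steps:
I = -96 (I = (9 + 7)*(-9 + 3) = 16*(-6) = -96)
(I*(-8))*(10 - 1*11) = (-96*(-8))*(10 - 1*11) = 768*(10 - 11) = 768*(-1) = -768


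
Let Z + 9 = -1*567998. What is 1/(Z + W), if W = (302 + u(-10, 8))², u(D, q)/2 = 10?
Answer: -1/464323 ≈ -2.1537e-6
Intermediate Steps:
u(D, q) = 20 (u(D, q) = 2*10 = 20)
Z = -568007 (Z = -9 - 1*567998 = -9 - 567998 = -568007)
W = 103684 (W = (302 + 20)² = 322² = 103684)
1/(Z + W) = 1/(-568007 + 103684) = 1/(-464323) = -1/464323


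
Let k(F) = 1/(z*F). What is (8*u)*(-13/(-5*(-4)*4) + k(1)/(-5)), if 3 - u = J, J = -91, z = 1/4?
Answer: -3619/5 ≈ -723.80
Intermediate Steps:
z = ¼ ≈ 0.25000
u = 94 (u = 3 - 1*(-91) = 3 + 91 = 94)
k(F) = 4/F (k(F) = 1/(F/4) = 4/F)
(8*u)*(-13/(-5*(-4)*4) + k(1)/(-5)) = (8*94)*(-13/(-5*(-4)*4) + (4/1)/(-5)) = 752*(-13/(20*4) + (4*1)*(-⅕)) = 752*(-13/80 + 4*(-⅕)) = 752*(-13*1/80 - ⅘) = 752*(-13/80 - ⅘) = 752*(-77/80) = -3619/5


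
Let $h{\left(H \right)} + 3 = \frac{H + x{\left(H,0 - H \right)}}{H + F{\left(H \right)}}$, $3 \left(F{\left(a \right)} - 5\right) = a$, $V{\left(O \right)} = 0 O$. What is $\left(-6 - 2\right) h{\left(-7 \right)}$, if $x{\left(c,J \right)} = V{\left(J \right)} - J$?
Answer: $- \frac{24}{13} \approx -1.8462$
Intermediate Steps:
$V{\left(O \right)} = 0$
$F{\left(a \right)} = 5 + \frac{a}{3}$
$x{\left(c,J \right)} = - J$ ($x{\left(c,J \right)} = 0 - J = - J$)
$h{\left(H \right)} = -3 + \frac{2 H}{5 + \frac{4 H}{3}}$ ($h{\left(H \right)} = -3 + \frac{H - \left(0 - H\right)}{H + \left(5 + \frac{H}{3}\right)} = -3 + \frac{H - - H}{5 + \frac{4 H}{3}} = -3 + \frac{H + H}{5 + \frac{4 H}{3}} = -3 + \frac{2 H}{5 + \frac{4 H}{3}}$)
$\left(-6 - 2\right) h{\left(-7 \right)} = \left(-6 - 2\right) \frac{3 \left(-15 - -14\right)}{15 + 4 \left(-7\right)} = - 8 \frac{3 \left(-15 + 14\right)}{15 - 28} = - 8 \cdot 3 \frac{1}{-13} \left(-1\right) = - 8 \cdot 3 \left(- \frac{1}{13}\right) \left(-1\right) = \left(-8\right) \frac{3}{13} = - \frac{24}{13}$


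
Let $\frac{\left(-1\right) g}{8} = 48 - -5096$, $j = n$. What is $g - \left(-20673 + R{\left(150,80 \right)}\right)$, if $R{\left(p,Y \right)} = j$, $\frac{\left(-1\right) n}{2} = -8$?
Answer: $-20495$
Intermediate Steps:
$n = 16$ ($n = \left(-2\right) \left(-8\right) = 16$)
$j = 16$
$R{\left(p,Y \right)} = 16$
$g = -41152$ ($g = - 8 \left(48 - -5096\right) = - 8 \left(48 + 5096\right) = \left(-8\right) 5144 = -41152$)
$g - \left(-20673 + R{\left(150,80 \right)}\right) = -41152 + \left(20673 - 16\right) = -41152 + 20657 = -20495$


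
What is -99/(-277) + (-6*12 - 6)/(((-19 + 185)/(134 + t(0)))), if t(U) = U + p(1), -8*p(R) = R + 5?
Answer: -5725131/91964 ≈ -62.254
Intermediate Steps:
p(R) = -5/8 - R/8 (p(R) = -(R + 5)/8 = -(5 + R)/8 = -5/8 - R/8)
t(U) = -3/4 + U (t(U) = U + (-5/8 - 1/8*1) = U + (-5/8 - 1/8) = U - 3/4 = -3/4 + U)
-99/(-277) + (-6*12 - 6)/(((-19 + 185)/(134 + t(0)))) = -99/(-277) + (-6*12 - 6)/(((-19 + 185)/(134 + (-3/4 + 0)))) = -99*(-1/277) + (-72 - 6)/((166/(134 - 3/4))) = 99/277 - 78/(166/(533/4)) = 99/277 - 78/(166*(4/533)) = 99/277 - 78/664/533 = 99/277 - 78*533/664 = 99/277 - 20787/332 = -5725131/91964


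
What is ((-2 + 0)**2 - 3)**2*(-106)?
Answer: -106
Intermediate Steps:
((-2 + 0)**2 - 3)**2*(-106) = ((-2)**2 - 3)**2*(-106) = (4 - 3)**2*(-106) = 1**2*(-106) = 1*(-106) = -106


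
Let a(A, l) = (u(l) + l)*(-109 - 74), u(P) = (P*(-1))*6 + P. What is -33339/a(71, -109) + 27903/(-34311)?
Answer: -120270015/304178452 ≈ -0.39539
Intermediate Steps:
u(P) = -5*P (u(P) = -P*6 + P = -6*P + P = -5*P)
a(A, l) = 732*l (a(A, l) = (-5*l + l)*(-109 - 74) = -4*l*(-183) = 732*l)
-33339/a(71, -109) + 27903/(-34311) = -33339/(732*(-109)) + 27903/(-34311) = -33339/(-79788) + 27903*(-1/34311) = -33339*(-1/79788) - 9301/11437 = 11113/26596 - 9301/11437 = -120270015/304178452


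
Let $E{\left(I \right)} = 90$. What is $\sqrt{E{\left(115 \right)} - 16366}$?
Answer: $2 i \sqrt{4069} \approx 127.58 i$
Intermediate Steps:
$\sqrt{E{\left(115 \right)} - 16366} = \sqrt{90 - 16366} = \sqrt{-16276} = 2 i \sqrt{4069}$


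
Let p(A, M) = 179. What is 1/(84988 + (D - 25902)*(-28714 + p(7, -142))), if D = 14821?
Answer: 1/316281323 ≈ 3.1617e-9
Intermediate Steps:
1/(84988 + (D - 25902)*(-28714 + p(7, -142))) = 1/(84988 + (14821 - 25902)*(-28714 + 179)) = 1/(84988 - 11081*(-28535)) = 1/(84988 + 316196335) = 1/316281323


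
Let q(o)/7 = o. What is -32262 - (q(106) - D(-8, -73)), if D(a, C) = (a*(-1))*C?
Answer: -33588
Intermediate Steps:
D(a, C) = -C*a (D(a, C) = (-a)*C = -C*a)
q(o) = 7*o
-32262 - (q(106) - D(-8, -73)) = -32262 - (7*106 - (-1)*(-73)*(-8)) = -32262 - (742 - 1*(-584)) = -32262 - (742 + 584) = -32262 - 1*1326 = -32262 - 1326 = -33588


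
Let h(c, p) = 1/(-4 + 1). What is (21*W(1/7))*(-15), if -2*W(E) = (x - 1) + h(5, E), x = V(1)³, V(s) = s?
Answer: -105/2 ≈ -52.500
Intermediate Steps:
h(c, p) = -⅓ (h(c, p) = 1/(-3) = -⅓)
x = 1 (x = 1³ = 1)
W(E) = ⅙ (W(E) = -((1 - 1) - ⅓)/2 = -(0 - ⅓)/2 = -½*(-⅓) = ⅙)
(21*W(1/7))*(-15) = (21*(⅙))*(-15) = (7/2)*(-15) = -105/2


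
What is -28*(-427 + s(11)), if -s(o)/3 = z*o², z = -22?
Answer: -211652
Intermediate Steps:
s(o) = 66*o² (s(o) = -(-66)*o² = 66*o²)
-28*(-427 + s(11)) = -28*(-427 + 66*11²) = -28*(-427 + 66*121) = -28*(-427 + 7986) = -28*7559 = -211652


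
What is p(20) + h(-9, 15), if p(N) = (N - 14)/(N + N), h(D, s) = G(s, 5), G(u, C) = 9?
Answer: 183/20 ≈ 9.1500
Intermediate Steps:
h(D, s) = 9
p(N) = (-14 + N)/(2*N) (p(N) = (-14 + N)/((2*N)) = (-14 + N)*(1/(2*N)) = (-14 + N)/(2*N))
p(20) + h(-9, 15) = (½)*(-14 + 20)/20 + 9 = (½)*(1/20)*6 + 9 = 3/20 + 9 = 183/20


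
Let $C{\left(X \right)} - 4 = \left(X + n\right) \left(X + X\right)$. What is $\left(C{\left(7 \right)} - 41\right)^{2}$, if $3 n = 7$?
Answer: $\frac{78961}{9} \approx 8773.4$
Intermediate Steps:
$n = \frac{7}{3}$ ($n = \frac{1}{3} \cdot 7 = \frac{7}{3} \approx 2.3333$)
$C{\left(X \right)} = 4 + 2 X \left(\frac{7}{3} + X\right)$ ($C{\left(X \right)} = 4 + \left(X + \frac{7}{3}\right) \left(X + X\right) = 4 + \left(\frac{7}{3} + X\right) 2 X = 4 + 2 X \left(\frac{7}{3} + X\right)$)
$\left(C{\left(7 \right)} - 41\right)^{2} = \left(\left(4 + 2 \cdot 7^{2} + \frac{14}{3} \cdot 7\right) - 41\right)^{2} = \left(\left(4 + 2 \cdot 49 + \frac{98}{3}\right) - 41\right)^{2} = \left(\left(4 + 98 + \frac{98}{3}\right) - 41\right)^{2} = \left(\frac{404}{3} - 41\right)^{2} = \left(\frac{281}{3}\right)^{2} = \frac{78961}{9}$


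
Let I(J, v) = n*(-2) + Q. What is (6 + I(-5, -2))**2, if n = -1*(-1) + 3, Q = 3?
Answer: 1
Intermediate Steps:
n = 4 (n = 1 + 3 = 4)
I(J, v) = -5 (I(J, v) = 4*(-2) + 3 = -8 + 3 = -5)
(6 + I(-5, -2))**2 = (6 - 5)**2 = 1**2 = 1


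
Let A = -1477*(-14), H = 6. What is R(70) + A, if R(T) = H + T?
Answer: 20754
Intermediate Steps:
R(T) = 6 + T
A = 20678
R(70) + A = (6 + 70) + 20678 = 76 + 20678 = 20754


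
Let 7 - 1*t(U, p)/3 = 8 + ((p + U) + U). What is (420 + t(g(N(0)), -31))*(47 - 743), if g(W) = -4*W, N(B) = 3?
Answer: -405072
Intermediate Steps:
t(U, p) = -3 - 6*U - 3*p (t(U, p) = 21 - 3*(8 + ((p + U) + U)) = 21 - 3*(8 + ((U + p) + U)) = 21 - 3*(8 + (p + 2*U)) = 21 - 3*(8 + p + 2*U) = 21 + (-24 - 6*U - 3*p) = -3 - 6*U - 3*p)
(420 + t(g(N(0)), -31))*(47 - 743) = (420 + (-3 - (-24)*3 - 3*(-31)))*(47 - 743) = (420 + (-3 - 6*(-12) + 93))*(-696) = (420 + (-3 + 72 + 93))*(-696) = (420 + 162)*(-696) = 582*(-696) = -405072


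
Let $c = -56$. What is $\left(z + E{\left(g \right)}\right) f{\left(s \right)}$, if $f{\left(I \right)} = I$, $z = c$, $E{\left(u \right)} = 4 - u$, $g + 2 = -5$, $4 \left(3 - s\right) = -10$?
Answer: $- \frac{495}{2} \approx -247.5$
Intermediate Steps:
$s = \frac{11}{2}$ ($s = 3 - - \frac{5}{2} = 3 + \frac{5}{2} = \frac{11}{2} \approx 5.5$)
$g = -7$ ($g = -2 - 5 = -7$)
$z = -56$
$\left(z + E{\left(g \right)}\right) f{\left(s \right)} = \left(-56 + \left(4 - -7\right)\right) \frac{11}{2} = \left(-56 + \left(4 + 7\right)\right) \frac{11}{2} = \left(-56 + 11\right) \frac{11}{2} = \left(-45\right) \frac{11}{2} = - \frac{495}{2}$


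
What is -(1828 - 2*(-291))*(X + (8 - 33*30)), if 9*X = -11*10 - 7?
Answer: 2397950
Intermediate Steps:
X = -13 (X = (-11*10 - 7)/9 = (-110 - 7)/9 = (⅑)*(-117) = -13)
-(1828 - 2*(-291))*(X + (8 - 33*30)) = -(1828 - 2*(-291))*(-13 + (8 - 33*30)) = -(1828 + 582)*(-13 + (8 - 990)) = -2410*(-13 - 982) = -2410*(-995) = -1*(-2397950) = 2397950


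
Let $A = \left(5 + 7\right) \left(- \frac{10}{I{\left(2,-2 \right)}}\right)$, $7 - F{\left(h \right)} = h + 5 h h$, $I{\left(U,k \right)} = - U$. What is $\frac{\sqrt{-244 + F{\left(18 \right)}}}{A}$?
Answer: $\frac{5 i \sqrt{3}}{12} \approx 0.72169 i$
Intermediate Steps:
$F{\left(h \right)} = 7 - h - 5 h^{2}$ ($F{\left(h \right)} = 7 - \left(h + 5 h h\right) = 7 - \left(h + 5 h^{2}\right) = 7 - h - 5 h^{2}$)
$A = 60$ ($A = \left(5 + 7\right) \left(- \frac{10}{\left(-1\right) 2}\right) = 12 \left(- \frac{10}{-2}\right) = 12 \left(\left(-10\right) \left(- \frac{1}{2}\right)\right) = 12 \cdot 5 = 60$)
$\frac{\sqrt{-244 + F{\left(18 \right)}}}{A} = \frac{\sqrt{-244 - \left(11 + 1620\right)}}{60} = \sqrt{-244 - 1631} \cdot \frac{1}{60} = \sqrt{-1875} \cdot \frac{1}{60} = 25 i \sqrt{3} \cdot \frac{1}{60} = \frac{5 i \sqrt{3}}{12}$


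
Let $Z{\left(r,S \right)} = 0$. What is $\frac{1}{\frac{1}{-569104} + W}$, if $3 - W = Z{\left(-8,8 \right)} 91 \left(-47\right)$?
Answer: $\frac{569104}{1707311} \approx 0.33333$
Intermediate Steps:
$W = 3$ ($W = 3 - 0 \cdot 91 \left(-47\right) = 3 - 0 \left(-47\right) = 3 - 0 = 3 + 0 = 3$)
$\frac{1}{\frac{1}{-569104} + W} = \frac{1}{\frac{1}{-569104} + 3} = \frac{1}{- \frac{1}{569104} + 3} = \frac{1}{\frac{1707311}{569104}} = \frac{569104}{1707311}$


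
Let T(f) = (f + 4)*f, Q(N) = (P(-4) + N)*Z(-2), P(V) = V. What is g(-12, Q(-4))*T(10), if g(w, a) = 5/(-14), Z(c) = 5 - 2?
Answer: -50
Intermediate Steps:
Z(c) = 3
Q(N) = -12 + 3*N (Q(N) = (-4 + N)*3 = -12 + 3*N)
g(w, a) = -5/14 (g(w, a) = 5*(-1/14) = -5/14)
T(f) = f*(4 + f) (T(f) = (4 + f)*f = f*(4 + f))
g(-12, Q(-4))*T(10) = -25*(4 + 10)/7 = -25*14/7 = -5/14*140 = -50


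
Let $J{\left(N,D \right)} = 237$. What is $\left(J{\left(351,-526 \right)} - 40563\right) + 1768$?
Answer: $-38558$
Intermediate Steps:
$\left(J{\left(351,-526 \right)} - 40563\right) + 1768 = \left(237 - 40563\right) + 1768 = -40326 + 1768 = -38558$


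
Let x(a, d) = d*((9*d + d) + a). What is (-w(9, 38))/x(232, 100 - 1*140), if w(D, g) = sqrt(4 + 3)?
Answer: -sqrt(7)/6720 ≈ -0.00039371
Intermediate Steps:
w(D, g) = sqrt(7)
x(a, d) = d*(a + 10*d) (x(a, d) = d*(10*d + a) = d*(a + 10*d))
(-w(9, 38))/x(232, 100 - 1*140) = (-sqrt(7))/(((100 - 1*140)*(232 + 10*(100 - 1*140)))) = (-sqrt(7))/(((100 - 140)*(232 + 10*(100 - 140)))) = (-sqrt(7))/((-40*(232 + 10*(-40)))) = (-sqrt(7))/((-40*(232 - 400))) = (-sqrt(7))/((-40*(-168))) = -sqrt(7)/6720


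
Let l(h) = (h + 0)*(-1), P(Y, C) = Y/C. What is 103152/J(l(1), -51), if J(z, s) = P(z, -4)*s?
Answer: -137536/17 ≈ -8090.4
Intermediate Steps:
l(h) = -h (l(h) = h*(-1) = -h)
J(z, s) = -s*z/4 (J(z, s) = (z/(-4))*s = (z*(-1/4))*s = (-z/4)*s = -s*z/4)
103152/J(l(1), -51) = 103152/((-1/4*(-51)*(-1*1))) = 103152/((-1/4*(-51)*(-1))) = 103152/(-51/4) = 103152*(-4/51) = -137536/17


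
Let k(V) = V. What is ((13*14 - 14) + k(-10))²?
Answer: 24964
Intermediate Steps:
((13*14 - 14) + k(-10))² = ((13*14 - 14) - 10)² = ((182 - 14) - 10)² = (168 - 10)² = 158² = 24964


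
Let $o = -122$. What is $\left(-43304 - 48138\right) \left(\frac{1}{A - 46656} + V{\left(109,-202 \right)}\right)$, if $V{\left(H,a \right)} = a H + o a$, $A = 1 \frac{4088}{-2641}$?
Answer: $- \frac{14794515617056903}{61611292} \approx -2.4013 \cdot 10^{8}$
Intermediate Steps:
$A = - \frac{4088}{2641}$ ($A = 1 \cdot 4088 \left(- \frac{1}{2641}\right) = 1 \left(- \frac{4088}{2641}\right) = - \frac{4088}{2641} \approx -1.5479$)
$V{\left(H,a \right)} = - 122 a + H a$ ($V{\left(H,a \right)} = a H - 122 a = H a - 122 a = - 122 a + H a$)
$\left(-43304 - 48138\right) \left(\frac{1}{A - 46656} + V{\left(109,-202 \right)}\right) = \left(-43304 - 48138\right) \left(\frac{1}{- \frac{4088}{2641} - 46656} - 202 \left(-122 + 109\right)\right) = - 91442 \left(\frac{1}{- \frac{123222584}{2641}} - -2626\right) = - 91442 \left(- \frac{2641}{123222584} + 2626\right) = \left(-91442\right) \frac{323582502943}{123222584} = - \frac{14794515617056903}{61611292}$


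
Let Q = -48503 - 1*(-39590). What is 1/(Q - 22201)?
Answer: -1/31114 ≈ -3.2140e-5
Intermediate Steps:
Q = -8913 (Q = -48503 + 39590 = -8913)
1/(Q - 22201) = 1/(-8913 - 22201) = 1/(-31114) = -1/31114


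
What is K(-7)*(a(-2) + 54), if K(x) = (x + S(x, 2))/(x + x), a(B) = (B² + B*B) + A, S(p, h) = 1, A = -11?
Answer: 153/7 ≈ 21.857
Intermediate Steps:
a(B) = -11 + 2*B² (a(B) = (B² + B*B) - 11 = (B² + B²) - 11 = 2*B² - 11 = -11 + 2*B²)
K(x) = (1 + x)/(2*x) (K(x) = (x + 1)/(x + x) = (1 + x)/((2*x)) = (1 + x)*(1/(2*x)) = (1 + x)/(2*x))
K(-7)*(a(-2) + 54) = ((½)*(1 - 7)/(-7))*((-11 + 2*(-2)²) + 54) = ((½)*(-⅐)*(-6))*((-11 + 2*4) + 54) = 3*((-11 + 8) + 54)/7 = 3*(-3 + 54)/7 = (3/7)*51 = 153/7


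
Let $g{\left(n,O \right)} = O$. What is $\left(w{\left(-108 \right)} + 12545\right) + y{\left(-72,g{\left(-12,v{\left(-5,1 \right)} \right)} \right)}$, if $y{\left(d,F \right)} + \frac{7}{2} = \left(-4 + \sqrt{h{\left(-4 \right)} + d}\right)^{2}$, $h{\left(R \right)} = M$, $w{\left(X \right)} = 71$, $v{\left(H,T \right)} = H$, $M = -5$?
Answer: $\frac{25103}{2} - 8 i \sqrt{77} \approx 12552.0 - 70.2 i$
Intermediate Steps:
$h{\left(R \right)} = -5$
$y{\left(d,F \right)} = - \frac{7}{2} + \left(-4 + \sqrt{-5 + d}\right)^{2}$
$\left(w{\left(-108 \right)} + 12545\right) + y{\left(-72,g{\left(-12,v{\left(-5,1 \right)} \right)} \right)} = \left(71 + 12545\right) - \left(\frac{129}{2} + 8 \sqrt{-5 - 72}\right) = 12616 - \left(\frac{129}{2} + 8 i \sqrt{77}\right) = \frac{25103}{2} - 8 i \sqrt{77}$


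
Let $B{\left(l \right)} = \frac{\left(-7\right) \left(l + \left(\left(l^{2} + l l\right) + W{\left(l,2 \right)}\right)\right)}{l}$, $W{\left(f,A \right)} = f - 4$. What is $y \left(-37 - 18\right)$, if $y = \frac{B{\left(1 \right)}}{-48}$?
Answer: $0$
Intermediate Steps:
$W{\left(f,A \right)} = -4 + f$ ($W{\left(f,A \right)} = f - 4 = -4 + f$)
$B{\left(l \right)} = \frac{28 - 14 l - 14 l^{2}}{l}$ ($B{\left(l \right)} = \frac{\left(-7\right) \left(l + \left(\left(l^{2} + l l\right) + \left(-4 + l\right)\right)\right)}{l} = \frac{\left(-7\right) \left(l + \left(\left(l^{2} + l^{2}\right) + \left(-4 + l\right)\right)\right)}{l} = \frac{\left(-7\right) \left(l + \left(2 l^{2} + \left(-4 + l\right)\right)\right)}{l} = \frac{\left(-7\right) \left(l + \left(-4 + l + 2 l^{2}\right)\right)}{l} = \frac{\left(-7\right) \left(-4 + 2 l + 2 l^{2}\right)}{l} = \frac{28 - 14 l - 14 l^{2}}{l}$)
$y = 0$ ($y = \frac{-14 - 14 + \frac{28}{1}}{-48} = \left(-14 - 14 + 28 \cdot 1\right) \left(- \frac{1}{48}\right) = \left(-14 - 14 + 28\right) \left(- \frac{1}{48}\right) = 0 \left(- \frac{1}{48}\right) = 0$)
$y \left(-37 - 18\right) = 0 \left(-37 - 18\right) = 0 \left(-55\right) = 0$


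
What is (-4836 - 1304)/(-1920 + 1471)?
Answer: 6140/449 ≈ 13.675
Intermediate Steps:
(-4836 - 1304)/(-1920 + 1471) = -6140/(-449) = -6140*(-1/449) = 6140/449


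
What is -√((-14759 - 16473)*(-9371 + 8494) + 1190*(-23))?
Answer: -√27363094 ≈ -5231.0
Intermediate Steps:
-√((-14759 - 16473)*(-9371 + 8494) + 1190*(-23)) = -√(-31232*(-877) - 27370) = -√(27390464 - 27370) = -√27363094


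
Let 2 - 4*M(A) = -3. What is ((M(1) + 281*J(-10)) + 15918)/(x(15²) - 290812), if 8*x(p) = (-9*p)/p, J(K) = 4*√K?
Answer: -127354/2326505 - 8992*I*√10/2326505 ≈ -0.05474 - 0.012222*I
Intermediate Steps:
M(A) = 5/4 (M(A) = ½ - ¼*(-3) = ½ + ¾ = 5/4)
x(p) = -9/8 (x(p) = ((-9*p)/p)/8 = (⅛)*(-9) = -9/8)
((M(1) + 281*J(-10)) + 15918)/(x(15²) - 290812) = ((5/4 + 281*(4*√(-10))) + 15918)/(-9/8 - 290812) = ((5/4 + 281*(4*(I*√10))) + 15918)/(-2326505/8) = ((5/4 + 281*(4*I*√10)) + 15918)*(-8/2326505) = ((5/4 + 1124*I*√10) + 15918)*(-8/2326505) = (63677/4 + 1124*I*√10)*(-8/2326505) = -127354/2326505 - 8992*I*√10/2326505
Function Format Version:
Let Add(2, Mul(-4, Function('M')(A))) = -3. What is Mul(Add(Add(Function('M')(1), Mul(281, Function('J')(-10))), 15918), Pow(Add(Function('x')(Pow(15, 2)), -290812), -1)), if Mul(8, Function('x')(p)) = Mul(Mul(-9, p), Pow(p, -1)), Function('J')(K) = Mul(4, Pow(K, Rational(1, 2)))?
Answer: Add(Rational(-127354, 2326505), Mul(Rational(-8992, 2326505), I, Pow(10, Rational(1, 2)))) ≈ Add(-0.054740, Mul(-0.012222, I))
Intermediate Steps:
Function('M')(A) = Rational(5, 4) (Function('M')(A) = Add(Rational(1, 2), Mul(Rational(-1, 4), -3)) = Add(Rational(1, 2), Rational(3, 4)) = Rational(5, 4))
Function('x')(p) = Rational(-9, 8) (Function('x')(p) = Mul(Rational(1, 8), Mul(Mul(-9, p), Pow(p, -1))) = Mul(Rational(1, 8), -9) = Rational(-9, 8))
Mul(Add(Add(Function('M')(1), Mul(281, Function('J')(-10))), 15918), Pow(Add(Function('x')(Pow(15, 2)), -290812), -1)) = Mul(Add(Add(Rational(5, 4), Mul(281, Mul(4, Pow(-10, Rational(1, 2))))), 15918), Pow(Add(Rational(-9, 8), -290812), -1)) = Mul(Add(Add(Rational(5, 4), Mul(281, Mul(4, Mul(I, Pow(10, Rational(1, 2)))))), 15918), Pow(Rational(-2326505, 8), -1)) = Mul(Add(Add(Rational(5, 4), Mul(281, Mul(4, I, Pow(10, Rational(1, 2))))), 15918), Rational(-8, 2326505)) = Mul(Add(Add(Rational(5, 4), Mul(1124, I, Pow(10, Rational(1, 2)))), 15918), Rational(-8, 2326505)) = Mul(Add(Rational(63677, 4), Mul(1124, I, Pow(10, Rational(1, 2)))), Rational(-8, 2326505)) = Add(Rational(-127354, 2326505), Mul(Rational(-8992, 2326505), I, Pow(10, Rational(1, 2))))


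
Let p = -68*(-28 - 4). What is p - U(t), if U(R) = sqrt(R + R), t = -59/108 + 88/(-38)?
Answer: 2176 - I*sqrt(669522)/342 ≈ 2176.0 - 2.3925*I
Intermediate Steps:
t = -5873/2052 (t = -59*1/108 + 88*(-1/38) = -59/108 - 44/19 = -5873/2052 ≈ -2.8621)
U(R) = sqrt(2)*sqrt(R) (U(R) = sqrt(2*R) = sqrt(2)*sqrt(R))
p = 2176 (p = -68*(-32) = 2176)
p - U(t) = 2176 - sqrt(2)*sqrt(-5873/2052) = 2176 - sqrt(2)*I*sqrt(334761)/342 = 2176 - I*sqrt(669522)/342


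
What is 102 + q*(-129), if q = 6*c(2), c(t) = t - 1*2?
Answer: 102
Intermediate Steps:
c(t) = -2 + t (c(t) = t - 2 = -2 + t)
q = 0 (q = 6*(-2 + 2) = 6*0 = 0)
102 + q*(-129) = 102 + 0*(-129) = 102 + 0 = 102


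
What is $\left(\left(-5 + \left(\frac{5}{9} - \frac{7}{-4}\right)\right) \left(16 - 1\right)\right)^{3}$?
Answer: $- \frac{114084125}{1728} \approx -66021.0$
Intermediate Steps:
$\left(\left(-5 + \left(\frac{5}{9} - \frac{7}{-4}\right)\right) \left(16 - 1\right)\right)^{3} = \left(\left(-5 + \left(5 \cdot \frac{1}{9} - - \frac{7}{4}\right)\right) 15\right)^{3} = \left(\left(-5 + \left(\frac{5}{9} + \frac{7}{4}\right)\right) 15\right)^{3} = \left(\left(-5 + \frac{83}{36}\right) 15\right)^{3} = \left(\left(- \frac{97}{36}\right) 15\right)^{3} = \left(- \frac{485}{12}\right)^{3} = - \frac{114084125}{1728}$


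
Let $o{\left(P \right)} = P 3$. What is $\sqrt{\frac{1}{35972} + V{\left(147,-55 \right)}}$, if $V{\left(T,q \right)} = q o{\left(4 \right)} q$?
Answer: $\frac{\sqrt{22198321217}}{782} \approx 190.53$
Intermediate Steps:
$o{\left(P \right)} = 3 P$
$V{\left(T,q \right)} = 12 q^{2}$ ($V{\left(T,q \right)} = q 3 \cdot 4 q = q 12 q = 12 q q = 12 q^{2}$)
$\sqrt{\frac{1}{35972} + V{\left(147,-55 \right)}} = \sqrt{\frac{1}{35972} + 12 \left(-55\right)^{2}} = \sqrt{\frac{1}{35972} + 12 \cdot 3025} = \sqrt{\frac{1}{35972} + 36300} = \sqrt{\frac{1305783601}{35972}} = \frac{\sqrt{22198321217}}{782}$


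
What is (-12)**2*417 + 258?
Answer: 60306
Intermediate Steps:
(-12)**2*417 + 258 = 144*417 + 258 = 60048 + 258 = 60306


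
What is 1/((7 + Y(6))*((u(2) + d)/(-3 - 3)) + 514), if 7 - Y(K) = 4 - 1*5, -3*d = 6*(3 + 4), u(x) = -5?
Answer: 2/1123 ≈ 0.0017809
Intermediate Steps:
d = -14 (d = -2*(3 + 4) = -2*7 = -⅓*42 = -14)
Y(K) = 8 (Y(K) = 7 - (4 - 1*5) = 7 - (4 - 5) = 7 - 1*(-1) = 7 + 1 = 8)
1/((7 + Y(6))*((u(2) + d)/(-3 - 3)) + 514) = 1/((7 + 8)*((-5 - 14)/(-3 - 3)) + 514) = 1/(15*(-19/(-6)) + 514) = 1/(15*(-19*(-⅙)) + 514) = 1/(15*(19/6) + 514) = 1/(95/2 + 514) = 1/(1123/2) = 2/1123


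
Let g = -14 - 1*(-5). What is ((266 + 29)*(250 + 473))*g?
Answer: -1919565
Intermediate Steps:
g = -9 (g = -14 + 5 = -9)
((266 + 29)*(250 + 473))*g = ((266 + 29)*(250 + 473))*(-9) = (295*723)*(-9) = 213285*(-9) = -1919565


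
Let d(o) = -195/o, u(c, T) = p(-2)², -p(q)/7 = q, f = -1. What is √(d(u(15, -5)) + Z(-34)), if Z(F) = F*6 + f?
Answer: 5*I*√1615/14 ≈ 14.353*I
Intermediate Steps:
p(q) = -7*q
u(c, T) = 196 (u(c, T) = (-7*(-2))² = 14² = 196)
Z(F) = -1 + 6*F (Z(F) = F*6 - 1 = 6*F - 1 = -1 + 6*F)
√(d(u(15, -5)) + Z(-34)) = √(-195/196 + (-1 + 6*(-34))) = √(-195*1/196 + (-1 - 204)) = √(-195/196 - 205) = √(-40375/196) = 5*I*√1615/14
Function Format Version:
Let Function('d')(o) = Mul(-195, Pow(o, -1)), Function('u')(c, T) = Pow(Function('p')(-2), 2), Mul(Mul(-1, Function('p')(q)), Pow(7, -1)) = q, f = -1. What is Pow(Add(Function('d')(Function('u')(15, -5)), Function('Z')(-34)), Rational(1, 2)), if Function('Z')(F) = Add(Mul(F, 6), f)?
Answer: Mul(Rational(5, 14), I, Pow(1615, Rational(1, 2))) ≈ Mul(14.353, I)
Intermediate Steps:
Function('p')(q) = Mul(-7, q)
Function('u')(c, T) = 196 (Function('u')(c, T) = Pow(Mul(-7, -2), 2) = Pow(14, 2) = 196)
Function('Z')(F) = Add(-1, Mul(6, F)) (Function('Z')(F) = Add(Mul(F, 6), -1) = Add(Mul(6, F), -1) = Add(-1, Mul(6, F)))
Pow(Add(Function('d')(Function('u')(15, -5)), Function('Z')(-34)), Rational(1, 2)) = Pow(Add(Mul(-195, Pow(196, -1)), Add(-1, Mul(6, -34))), Rational(1, 2)) = Pow(Add(Mul(-195, Rational(1, 196)), Add(-1, -204)), Rational(1, 2)) = Pow(Add(Rational(-195, 196), -205), Rational(1, 2)) = Pow(Rational(-40375, 196), Rational(1, 2)) = Mul(Rational(5, 14), I, Pow(1615, Rational(1, 2)))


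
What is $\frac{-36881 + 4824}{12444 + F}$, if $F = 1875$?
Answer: $- \frac{32057}{14319} \approx -2.2388$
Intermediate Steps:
$\frac{-36881 + 4824}{12444 + F} = \frac{-36881 + 4824}{12444 + 1875} = - \frac{32057}{14319}$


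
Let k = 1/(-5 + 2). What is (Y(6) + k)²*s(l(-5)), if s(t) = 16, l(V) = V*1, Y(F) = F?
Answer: 4624/9 ≈ 513.78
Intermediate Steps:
l(V) = V
k = -⅓ (k = 1/(-3) = -⅓ ≈ -0.33333)
(Y(6) + k)²*s(l(-5)) = (6 - ⅓)²*16 = (17/3)²*16 = (289/9)*16 = 4624/9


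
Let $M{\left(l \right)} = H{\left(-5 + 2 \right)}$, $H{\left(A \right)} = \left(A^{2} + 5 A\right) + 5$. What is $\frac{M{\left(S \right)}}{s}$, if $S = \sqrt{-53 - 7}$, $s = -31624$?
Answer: $\frac{1}{31624} \approx 3.1622 \cdot 10^{-5}$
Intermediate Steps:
$S = 2 i \sqrt{15}$ ($S = \sqrt{-60} = 2 i \sqrt{15} \approx 7.746 i$)
$H{\left(A \right)} = 5 + A^{2} + 5 A$
$M{\left(l \right)} = -1$ ($M{\left(l \right)} = 5 + \left(-5 + 2\right)^{2} + 5 \left(-5 + 2\right) = 5 + \left(-3\right)^{2} + 5 \left(-3\right) = 5 + 9 - 15 = -1$)
$\frac{M{\left(S \right)}}{s} = - \frac{1}{-31624} = \left(-1\right) \left(- \frac{1}{31624}\right) = \frac{1}{31624}$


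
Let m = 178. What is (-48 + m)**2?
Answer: 16900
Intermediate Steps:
(-48 + m)**2 = (-48 + 178)**2 = 130**2 = 16900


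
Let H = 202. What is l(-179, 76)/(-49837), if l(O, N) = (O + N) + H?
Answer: -99/49837 ≈ -0.0019865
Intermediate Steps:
l(O, N) = 202 + N + O (l(O, N) = (O + N) + 202 = (N + O) + 202 = 202 + N + O)
l(-179, 76)/(-49837) = (202 + 76 - 179)/(-49837) = 99*(-1/49837) = -99/49837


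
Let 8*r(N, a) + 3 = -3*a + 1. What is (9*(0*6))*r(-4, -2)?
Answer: 0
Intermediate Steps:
r(N, a) = -1/4 - 3*a/8 (r(N, a) = -3/8 + (-3*a + 1)/8 = -3/8 + (1 - 3*a)/8 = -3/8 + (1/8 - 3*a/8) = -1/4 - 3*a/8)
(9*(0*6))*r(-4, -2) = (9*(0*6))*(-1/4 - 3/8*(-2)) = (9*0)*(-1/4 + 3/4) = 0*(1/2) = 0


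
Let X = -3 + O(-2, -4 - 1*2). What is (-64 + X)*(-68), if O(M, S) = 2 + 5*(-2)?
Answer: 5100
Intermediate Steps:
O(M, S) = -8 (O(M, S) = 2 - 10 = -8)
X = -11 (X = -3 - 8 = -11)
(-64 + X)*(-68) = (-64 - 11)*(-68) = -75*(-68) = 5100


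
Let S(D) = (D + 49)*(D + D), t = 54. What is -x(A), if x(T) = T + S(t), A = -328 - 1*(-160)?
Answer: -10956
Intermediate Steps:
A = -168 (A = -328 + 160 = -168)
S(D) = 2*D*(49 + D) (S(D) = (49 + D)*(2*D) = 2*D*(49 + D))
x(T) = 11124 + T (x(T) = T + 2*54*(49 + 54) = T + 2*54*103 = T + 11124 = 11124 + T)
-x(A) = -(11124 - 168) = -1*10956 = -10956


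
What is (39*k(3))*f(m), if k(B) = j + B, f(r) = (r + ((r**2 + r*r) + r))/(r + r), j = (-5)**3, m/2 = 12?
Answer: -118950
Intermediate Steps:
m = 24 (m = 2*12 = 24)
j = -125
f(r) = (2*r + 2*r**2)/(2*r) (f(r) = (r + ((r**2 + r**2) + r))/((2*r)) = (r + (2*r**2 + r))*(1/(2*r)) = (r + (r + 2*r**2))*(1/(2*r)) = (2*r + 2*r**2)*(1/(2*r)) = (2*r + 2*r**2)/(2*r))
k(B) = -125 + B
(39*k(3))*f(m) = (39*(-125 + 3))*(1 + 24) = (39*(-122))*25 = -4758*25 = -118950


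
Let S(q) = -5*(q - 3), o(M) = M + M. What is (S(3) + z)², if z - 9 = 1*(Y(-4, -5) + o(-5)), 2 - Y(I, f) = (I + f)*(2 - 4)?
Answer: 289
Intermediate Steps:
Y(I, f) = 2 + 2*I + 2*f (Y(I, f) = 2 - (I + f)*(2 - 4) = 2 - (I + f)*(-2) = 2 - (-2*I - 2*f) = 2 + (2*I + 2*f) = 2 + 2*I + 2*f)
o(M) = 2*M
S(q) = 15 - 5*q (S(q) = -5*(-3 + q) = 15 - 5*q)
z = -17 (z = 9 + 1*((2 + 2*(-4) + 2*(-5)) + 2*(-5)) = 9 + 1*((2 - 8 - 10) - 10) = 9 + 1*(-16 - 10) = 9 + 1*(-26) = 9 - 26 = -17)
(S(3) + z)² = ((15 - 5*3) - 17)² = ((15 - 15) - 17)² = (0 - 17)² = (-17)² = 289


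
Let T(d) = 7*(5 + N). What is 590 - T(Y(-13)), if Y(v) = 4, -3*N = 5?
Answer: 1700/3 ≈ 566.67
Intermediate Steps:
N = -5/3 (N = -⅓*5 = -5/3 ≈ -1.6667)
T(d) = 70/3 (T(d) = 7*(5 - 5/3) = 7*(10/3) = 70/3)
590 - T(Y(-13)) = 590 - 1*70/3 = 590 - 70/3 = 1700/3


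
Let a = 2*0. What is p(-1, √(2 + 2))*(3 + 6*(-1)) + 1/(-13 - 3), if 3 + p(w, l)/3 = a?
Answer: 431/16 ≈ 26.938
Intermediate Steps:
a = 0
p(w, l) = -9 (p(w, l) = -9 + 3*0 = -9 + 0 = -9)
p(-1, √(2 + 2))*(3 + 6*(-1)) + 1/(-13 - 3) = -9*(3 + 6*(-1)) + 1/(-13 - 3) = -9*(3 - 6) + 1/(-16) = -9*(-3) - 1/16 = 27 - 1/16 = 431/16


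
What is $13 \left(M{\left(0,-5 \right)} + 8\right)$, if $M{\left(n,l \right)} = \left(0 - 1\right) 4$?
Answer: $52$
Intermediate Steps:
$M{\left(n,l \right)} = -4$ ($M{\left(n,l \right)} = \left(-1\right) 4 = -4$)
$13 \left(M{\left(0,-5 \right)} + 8\right) = 13 \left(-4 + 8\right) = 13 \cdot 4 = 52$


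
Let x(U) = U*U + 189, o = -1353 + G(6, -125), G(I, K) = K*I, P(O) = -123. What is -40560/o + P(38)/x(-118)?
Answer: 190721537/9893213 ≈ 19.278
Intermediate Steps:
G(I, K) = I*K
o = -2103 (o = -1353 + 6*(-125) = -1353 - 750 = -2103)
x(U) = 189 + U**2 (x(U) = U**2 + 189 = 189 + U**2)
-40560/o + P(38)/x(-118) = -40560/(-2103) - 123/(189 + (-118)**2) = -40560*(-1/2103) - 123/(189 + 13924) = 13520/701 - 123/14113 = 190721537/9893213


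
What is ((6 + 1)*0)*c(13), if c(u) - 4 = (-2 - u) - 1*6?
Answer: 0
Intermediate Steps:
c(u) = -4 - u (c(u) = 4 + ((-2 - u) - 1*6) = 4 + ((-2 - u) - 6) = 4 + (-8 - u) = -4 - u)
((6 + 1)*0)*c(13) = ((6 + 1)*0)*(-4 - 1*13) = (7*0)*(-4 - 13) = 0*(-17) = 0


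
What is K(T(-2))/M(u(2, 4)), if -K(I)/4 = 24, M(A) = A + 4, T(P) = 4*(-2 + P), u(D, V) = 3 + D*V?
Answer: -32/5 ≈ -6.4000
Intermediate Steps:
T(P) = -8 + 4*P
M(A) = 4 + A
K(I) = -96 (K(I) = -4*24 = -96)
K(T(-2))/M(u(2, 4)) = -96/(4 + (3 + 2*4)) = -96/(4 + (3 + 8)) = -96/(4 + 11) = -96/15 = -96*1/15 = -32/5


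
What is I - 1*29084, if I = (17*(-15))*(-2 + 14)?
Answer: -32144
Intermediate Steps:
I = -3060 (I = -255*12 = -3060)
I - 1*29084 = -3060 - 1*29084 = -3060 - 29084 = -32144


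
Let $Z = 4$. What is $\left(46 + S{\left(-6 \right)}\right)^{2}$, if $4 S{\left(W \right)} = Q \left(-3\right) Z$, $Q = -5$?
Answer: $3721$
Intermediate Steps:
$S{\left(W \right)} = 15$ ($S{\left(W \right)} = \frac{\left(-5\right) \left(-3\right) 4}{4} = \frac{15 \cdot 4}{4} = \frac{1}{4} \cdot 60 = 15$)
$\left(46 + S{\left(-6 \right)}\right)^{2} = \left(46 + 15\right)^{2} = 61^{2} = 3721$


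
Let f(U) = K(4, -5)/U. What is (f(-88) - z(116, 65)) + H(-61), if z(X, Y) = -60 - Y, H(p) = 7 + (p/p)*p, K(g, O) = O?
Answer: 6253/88 ≈ 71.057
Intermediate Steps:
H(p) = 7 + p (H(p) = 7 + 1*p = 7 + p)
f(U) = -5/U
(f(-88) - z(116, 65)) + H(-61) = (-5/(-88) - (-60 - 1*65)) + (7 - 61) = (-5*(-1/88) - (-60 - 65)) - 54 = (5/88 - 1*(-125)) - 54 = (5/88 + 125) - 54 = 11005/88 - 54 = 6253/88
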